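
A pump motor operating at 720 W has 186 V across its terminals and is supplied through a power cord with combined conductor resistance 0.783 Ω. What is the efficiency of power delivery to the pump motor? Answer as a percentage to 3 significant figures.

I = P / V = 720 / 186 = 3.871 A through the power cord.
P_line = I² R_line = (3.871)² × 0.783 = 11.73 W
P_source = P_load + P_line = 720.0 + 11.73 = 731.7 W
η = P_load / P_source = 720.0 / 731.7 = 0.9840

98.4 %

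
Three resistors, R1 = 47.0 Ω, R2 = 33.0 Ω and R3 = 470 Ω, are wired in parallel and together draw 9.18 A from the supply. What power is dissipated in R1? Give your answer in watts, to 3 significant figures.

We need the common branch voltage; get it from I_total × R_eq, then P = V²/R for the branch.
1/R_eq = 1/47.0 + 1/33.0 + 1/470 ⇒ R_eq = 18.62 Ω
V = I_total × R_eq = 9.180 × 18.62 = 170.9 V
P_R1 = V² / R1 = (170.9)² / 47.0 = 621.6 W

622 W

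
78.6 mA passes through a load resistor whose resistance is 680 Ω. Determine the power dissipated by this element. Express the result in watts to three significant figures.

4.20 W

The current through and the resistance of the element are both given; use P = I²R.
P = (0.07860 A)² × 680 Ω = 4.201 W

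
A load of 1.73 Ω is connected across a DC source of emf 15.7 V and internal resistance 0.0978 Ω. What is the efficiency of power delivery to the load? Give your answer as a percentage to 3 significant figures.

94.6 %

Both r and R carry the same current, so the power split is just the resistance split: η = R/(R+r).
η = R / (R + r) = 1.73 / (1.73 + 0.0978) = 0.9465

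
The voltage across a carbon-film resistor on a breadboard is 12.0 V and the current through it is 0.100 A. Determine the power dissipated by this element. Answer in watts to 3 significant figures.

Both the voltage across and the current through the element are known, so P = V I applies directly.
P = 12.0 V × 0.1000 A = 1.200 W

1.20 W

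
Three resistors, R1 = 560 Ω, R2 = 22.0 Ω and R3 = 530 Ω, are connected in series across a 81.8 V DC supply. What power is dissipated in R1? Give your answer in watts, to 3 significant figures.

In a series string the same current flows through every resistor — find that current, then P = I²R for the one we want.
R_total = 560 + 22.0 + 530 = 1112 Ω
I = V / R_total = 81.8 / 1112 = 0.07356 A
P_R1 = I² × R1 = (0.07356)² × 560 = 3.030 W

3.03 W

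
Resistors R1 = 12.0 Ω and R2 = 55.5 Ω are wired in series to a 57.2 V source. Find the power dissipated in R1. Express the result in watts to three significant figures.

Every series element carries the same I. Get I from the total resistance, then P = I² × R1.
R_total = 12.0 + 55.5 = 67.50 Ω
I = V / R_total = 57.2 / 67.50 = 0.8474 A
P_R1 = I² × R1 = (0.8474)² × 12.0 = 8.617 W

8.62 W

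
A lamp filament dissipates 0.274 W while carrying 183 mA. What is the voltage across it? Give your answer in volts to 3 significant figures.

1.50 V

The two known quantities fix the third via V = P / I.
V = 0.274 / 0.1830 = 1.497 V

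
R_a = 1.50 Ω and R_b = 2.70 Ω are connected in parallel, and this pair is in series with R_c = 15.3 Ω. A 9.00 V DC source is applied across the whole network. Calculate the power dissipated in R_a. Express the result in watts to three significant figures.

Collapse the R_a‖R_b pair into one equivalent R_p; then R_p and R_c form a series string.
R_p = (1.50×2.70)/(1.50+2.70) = 0.9643 Ω
R_total = R_p + 15.3 = 0.9643 + 15.3 = 16.26 Ω
I = V / R_total = 9.00 / 16.26 = 0.5534 A
Voltage across the parallel pair: V_p = I × R_p = 0.5534 × 0.9643 = 0.5336 V
R_a has V_p across it, so P = V_p²/R_a.
P_R_a = (0.5336)² / 1.50 = 0.1898 W

0.190 W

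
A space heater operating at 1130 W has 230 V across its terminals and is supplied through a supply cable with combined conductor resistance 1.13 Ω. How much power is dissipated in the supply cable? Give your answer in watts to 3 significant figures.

27.3 W

The supply cable is a series resistance carrying the load current; its dissipation is I²R_line.
I = P / V = 1130 / 230 = 4.913 A through the supply cable.
P_line = I² R_line = (4.913)² × 1.13 = 27.28 W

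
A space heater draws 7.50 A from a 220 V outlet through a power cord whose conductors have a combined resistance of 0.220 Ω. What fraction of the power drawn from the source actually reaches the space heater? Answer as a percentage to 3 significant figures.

99.2 %

The power cord carries the full 7.50 A.
P_line = I² R_line = (7.500)² × 0.220 = 12.38 W
P_source = V I = 220 × 7.500 = 1650 W; P_load = 1638 W
η = P_load / P_source = 1638 / 1650 = 0.9925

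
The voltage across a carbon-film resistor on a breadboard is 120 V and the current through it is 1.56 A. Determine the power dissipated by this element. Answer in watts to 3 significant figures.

Both the voltage across and the current through the element are known, so P = V I applies directly.
P = 120 V × 1.560 A = 187.2 W

187 W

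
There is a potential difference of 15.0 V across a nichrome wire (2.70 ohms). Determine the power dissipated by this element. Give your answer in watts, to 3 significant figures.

83.3 W

V and R are stated; P = V²/R avoids computing the current.
P = (15.0 V)² / 2.70 Ω = 83.33 W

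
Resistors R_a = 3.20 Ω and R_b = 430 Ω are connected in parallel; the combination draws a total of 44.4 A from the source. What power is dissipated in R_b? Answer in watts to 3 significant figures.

The branches share the same voltage, but only the total current is given — find V from the equivalent resistance first.
1/R_eq = 1/3.20 + 1/430 ⇒ R_eq = 3.176 Ω
V = I_total × R_eq = 44.40 × 3.176 = 141.0 V
P_R_b = V² / R_b = (141.0)² / 430 = 46.25 W

46.3 W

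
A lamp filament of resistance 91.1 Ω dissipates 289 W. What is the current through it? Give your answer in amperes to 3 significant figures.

1.78 A

The two known quantities fix the third via I = √(P / R).
I = √(289 / 91.1) = 1.781 A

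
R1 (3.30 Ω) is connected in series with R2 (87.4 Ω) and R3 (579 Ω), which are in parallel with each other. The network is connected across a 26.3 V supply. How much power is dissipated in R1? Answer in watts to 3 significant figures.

Collapse R2‖R3 to a single equivalent, reducing the network to two series elements.
R_p = (87.4×579)/(87.4+579) = 75.94 Ω
R_total = 3.30 + 75.94 = 79.24 Ω
I = V / R_total = 26.3 / 79.24 = 0.3319 A
All the current flows through R1; use P = I²R.
P_R1 = (0.3319)² × 3.30 = 0.3636 W

0.364 W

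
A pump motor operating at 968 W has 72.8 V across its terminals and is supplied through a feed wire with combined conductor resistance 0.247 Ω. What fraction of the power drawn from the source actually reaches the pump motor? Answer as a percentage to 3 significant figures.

95.7 %

I = P / V = 968 / 72.8 = 13.30 A through the feed wire.
P_line = I² R_line = (13.30)² × 0.247 = 43.67 W
P_source = P_load + P_line = 968.0 + 43.67 = 1012 W
η = P_load / P_source = 968.0 / 1012 = 0.9568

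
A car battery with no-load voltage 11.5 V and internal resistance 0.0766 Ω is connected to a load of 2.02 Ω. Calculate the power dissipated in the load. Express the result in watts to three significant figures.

60.8 W

With r and R in series, I = ε/(r+R); the load dissipates I²R.
I = ε / (r + R) = 11.5 / (0.0766 + 2.02) = 5.485 A
P_load = I² R = (5.485)² × 2.02 = 60.77 W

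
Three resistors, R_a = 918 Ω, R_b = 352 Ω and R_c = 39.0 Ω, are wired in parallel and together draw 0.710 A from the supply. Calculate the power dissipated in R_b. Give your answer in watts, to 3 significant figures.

We need the common branch voltage; get it from I_total × R_eq, then P = V²/R for the branch.
1/R_eq = 1/918 + 1/352 + 1/39.0 ⇒ R_eq = 33.82 Ω
V = I_total × R_eq = 0.7100 × 33.82 = 24.01 V
P_R_b = V² / R_b = (24.01)² / 352 = 1.638 W

1.64 W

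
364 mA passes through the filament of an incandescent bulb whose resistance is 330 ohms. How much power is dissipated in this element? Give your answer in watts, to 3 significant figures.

Current and resistance are given, so P = I²R is the direct form.
P = (0.3640 A)² × 330 Ω = 43.72 W

43.7 W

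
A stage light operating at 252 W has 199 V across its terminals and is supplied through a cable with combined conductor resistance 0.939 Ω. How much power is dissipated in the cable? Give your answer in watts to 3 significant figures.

Only the current and the line resistance are needed for the I²R loss.
I = P / V = 252 / 199 = 1.266 A through the cable.
P_line = I² R_line = (1.266)² × 0.939 = 1.506 W

1.51 W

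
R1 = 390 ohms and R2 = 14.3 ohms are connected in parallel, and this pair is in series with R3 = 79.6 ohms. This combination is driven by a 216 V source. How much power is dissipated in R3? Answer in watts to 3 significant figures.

426 W

Collapse the R1‖R2 pair into one equivalent R_p; then R_p and R3 form a series string.
R_p = (390×14.3)/(390+14.3) = 13.79 Ω
R_total = R_p + 79.6 = 13.79 + 79.6 = 93.39 Ω
I = V / R_total = 216 / 93.39 = 2.313 A
R3 is the series element, so its power is I²R.
P_R3 = (2.313)² × 79.6 = 425.8 W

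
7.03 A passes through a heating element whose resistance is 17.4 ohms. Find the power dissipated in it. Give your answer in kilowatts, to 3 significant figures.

0.860 kW

The current through and the resistance of the element are both given; use P = I²R.
P = (7.030 A)² × 17.4 Ω = 859.9 W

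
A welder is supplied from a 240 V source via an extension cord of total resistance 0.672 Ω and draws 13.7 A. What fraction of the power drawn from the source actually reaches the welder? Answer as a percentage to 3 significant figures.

The extension cord carries the full 13.7 A.
P_line = I² R_line = (13.70)² × 0.672 = 126.1 W
P_source = V I = 240 × 13.70 = 3288 W; P_load = 3162 W
η = P_load / P_source = 3162 / 3288 = 0.9616

96.2 %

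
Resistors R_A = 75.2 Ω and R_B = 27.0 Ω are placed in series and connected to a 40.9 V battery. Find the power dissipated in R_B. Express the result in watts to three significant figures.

Every series element carries the same I. Get I from the total resistance, then P = I² × R_B.
R_total = 75.2 + 27.0 = 102.2 Ω
I = V / R_total = 40.9 / 102.2 = 0.4002 A
P_R_B = I² × R_B = (0.4002)² × 27.0 = 4.324 W

4.32 W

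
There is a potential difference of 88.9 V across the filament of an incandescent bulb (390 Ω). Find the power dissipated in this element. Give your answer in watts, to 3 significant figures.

V and R are stated; P = V²/R avoids computing the current.
P = (88.9 V)² / 390 Ω = 20.26 W

20.3 W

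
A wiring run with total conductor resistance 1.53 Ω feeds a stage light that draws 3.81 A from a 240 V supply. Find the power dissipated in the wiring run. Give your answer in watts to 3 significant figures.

Only the current and the line resistance are needed for the I²R loss.
The wiring run carries the full 3.81 A.
P_line = I² R_line = (3.810)² × 1.53 = 22.21 W

22.2 W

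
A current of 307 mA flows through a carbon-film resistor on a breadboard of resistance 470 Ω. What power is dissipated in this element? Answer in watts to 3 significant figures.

Knowing I and R, the power is just I²R — no need to find V first.
P = (0.3070 A)² × 470 Ω = 44.30 W

44.3 W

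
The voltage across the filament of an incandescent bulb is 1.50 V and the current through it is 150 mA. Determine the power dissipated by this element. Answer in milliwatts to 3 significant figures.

225 mW

Both the voltage across and the current through the element are known, so P = V I applies directly.
P = 1.50 V × 0.1500 A = 0.2250 W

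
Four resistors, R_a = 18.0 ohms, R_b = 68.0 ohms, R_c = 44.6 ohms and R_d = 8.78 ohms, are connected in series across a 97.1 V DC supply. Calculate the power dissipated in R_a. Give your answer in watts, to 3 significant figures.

8.74 W

Since the resistors are in series they all carry the loop current I = V/R_total; the power in any one is I²R.
R_total = 18.0 + 68.0 + 44.6 + 8.78 = 139.4 Ω
I = V / R_total = 97.1 / 139.4 = 0.6967 A
P_R_a = I² × R_a = (0.6967)² × 18.0 = 8.736 W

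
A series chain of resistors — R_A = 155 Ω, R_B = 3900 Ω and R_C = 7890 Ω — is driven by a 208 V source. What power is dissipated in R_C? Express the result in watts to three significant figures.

2.39 W

Since the resistors are in series they all carry the loop current I = V/R_total; the power in any one is I²R.
R_total = 155 + 3900 + 7890 = 11940 Ω
I = V / R_total = 208 / 11940 = 0.01741 A
P_R_C = I² × R_C = (0.01741)² × 7890 = 2.392 W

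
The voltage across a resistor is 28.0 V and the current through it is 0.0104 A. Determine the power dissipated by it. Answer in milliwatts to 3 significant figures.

With V and I both given, power follows immediately from P = V I.
P = 28.0 V × 0.01040 A = 0.2912 W

291 mW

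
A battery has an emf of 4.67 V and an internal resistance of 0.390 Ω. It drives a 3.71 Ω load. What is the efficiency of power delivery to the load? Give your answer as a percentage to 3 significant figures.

90.5 %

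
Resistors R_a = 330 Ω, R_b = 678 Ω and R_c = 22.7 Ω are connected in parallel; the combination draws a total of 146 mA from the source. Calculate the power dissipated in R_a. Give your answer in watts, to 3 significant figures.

0.0274 W

Parallel branches share V, not I — compute V via R_eq, then use V²/R for the target branch.
1/R_eq = 1/330 + 1/678 + 1/22.7 ⇒ R_eq = 20.59 Ω
V = I_total × R_eq = 0.1460 × 20.59 = 3.007 V
P_R_a = V² / R_a = (3.007)² / 330 = 0.02739 W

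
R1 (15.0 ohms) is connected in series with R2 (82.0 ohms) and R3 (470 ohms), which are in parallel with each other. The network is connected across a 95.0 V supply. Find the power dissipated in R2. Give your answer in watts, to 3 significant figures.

74.6 W

Collapse R2‖R3 to a single equivalent, reducing the network to two series elements.
R_p = (82.0×470)/(82.0+470) = 69.82 Ω
R_total = 15.0 + 69.82 = 84.82 Ω
I = V / R_total = 95.0 / 84.82 = 1.120 A
Voltage across the parallel pair: V_p = I × R_p = 1.120 × 69.82 = 78.20 V
R2 is across V_p, so use P = V²/R for that branch.
P_R2 = (78.20)² / 82.0 = 74.58 W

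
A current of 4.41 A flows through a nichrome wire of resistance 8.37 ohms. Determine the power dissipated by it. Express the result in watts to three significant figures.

163 W

The current through and the resistance of the element are both given; use P = I²R.
P = (4.410 A)² × 8.37 Ω = 162.8 W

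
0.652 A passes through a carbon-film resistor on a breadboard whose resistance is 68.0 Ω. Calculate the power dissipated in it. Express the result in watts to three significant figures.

Knowing I and R, the power is just I²R — no need to find V first.
P = (0.6520 A)² × 68.0 Ω = 28.91 W

28.9 W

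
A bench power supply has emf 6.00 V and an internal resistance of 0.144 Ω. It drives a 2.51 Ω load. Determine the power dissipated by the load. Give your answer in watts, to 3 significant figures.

Load and internal resistance form a series loop — compute the loop current, then the load power via I²R.
I = ε / (r + R) = 6.00 / (0.144 + 2.51) = 2.261 A
P_load = I² R = (2.261)² × 2.51 = 12.83 W

12.8 W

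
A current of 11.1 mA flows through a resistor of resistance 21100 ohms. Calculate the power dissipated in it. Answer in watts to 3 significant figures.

Knowing I and R, the power is just I²R — no need to find V first.
P = (0.01110 A)² × 21100 Ω = 2.600 W

2.60 W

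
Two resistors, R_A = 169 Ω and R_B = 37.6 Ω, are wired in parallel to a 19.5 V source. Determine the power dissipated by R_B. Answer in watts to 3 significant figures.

Parallel branches share the same voltage; P = V²/R gives the branch power in one step.
P_R_B = V² / R_B = (19.5)² / 37.6 Ω = 10.11 W

10.1 W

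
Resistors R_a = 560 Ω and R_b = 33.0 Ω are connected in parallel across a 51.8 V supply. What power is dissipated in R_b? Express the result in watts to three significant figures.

R_b sits directly across the source, so P = V²/R with V = 51.8 V.
P_R_b = V² / R_b = (51.8)² / 33.0 Ω = 81.31 W

81.3 W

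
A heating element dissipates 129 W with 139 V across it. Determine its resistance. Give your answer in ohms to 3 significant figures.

The two known quantities fix the third via R = V² / P.
R = (139)² / 129 = 149.8 Ω

150 Ω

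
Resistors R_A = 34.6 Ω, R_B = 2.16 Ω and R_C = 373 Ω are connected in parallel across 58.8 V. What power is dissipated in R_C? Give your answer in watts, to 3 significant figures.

9.27 W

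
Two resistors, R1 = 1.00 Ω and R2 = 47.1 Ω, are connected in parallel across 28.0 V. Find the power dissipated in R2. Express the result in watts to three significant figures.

16.6 W

Parallel branches share the same voltage; P = V²/R gives the branch power in one step.
P_R2 = V² / R2 = (28.0)² / 47.1 Ω = 16.65 W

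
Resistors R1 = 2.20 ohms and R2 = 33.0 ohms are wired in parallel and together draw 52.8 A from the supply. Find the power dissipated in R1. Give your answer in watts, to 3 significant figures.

We need the common branch voltage; get it from I_total × R_eq, then P = V²/R for the branch.
1/R_eq = 1/2.20 + 1/33.0 ⇒ R_eq = 2.062 Ω
V = I_total × R_eq = 52.80 × 2.062 = 108.9 V
P_R1 = V² / R1 = (108.9)² / 2.20 = 5391 W

5390 W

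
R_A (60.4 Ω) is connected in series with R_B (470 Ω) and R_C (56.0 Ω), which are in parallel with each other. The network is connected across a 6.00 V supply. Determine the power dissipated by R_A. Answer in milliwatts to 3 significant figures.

178 mW

Replace R_B and R_C with their parallel equivalent so the circuit becomes R_A in series with R_p.
R_p = (470×56.0)/(470+56.0) = 50.04 Ω
R_total = 60.4 + 50.04 = 110.4 Ω
I = V / R_total = 6.00 / 110.4 = 0.05433 A
R_A is in the main series path, so its power is I²R_A.
P_R_A = (0.05433)² × 60.4 = 0.1783 W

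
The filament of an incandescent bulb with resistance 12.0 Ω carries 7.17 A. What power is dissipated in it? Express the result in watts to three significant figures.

With I and R stated, P = I²R applies in one step.
P = (7.170 A)² × 12.0 Ω = 616.9 W

617 W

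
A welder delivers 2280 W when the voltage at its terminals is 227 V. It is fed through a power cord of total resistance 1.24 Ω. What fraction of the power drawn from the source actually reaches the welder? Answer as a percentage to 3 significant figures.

94.8 %

I = P / V = 2280 / 227 = 10.04 A through the power cord.
P_line = I² R_line = (10.04)² × 1.24 = 125.1 W
P_source = P_load + P_line = 2280 + 125.1 = 2405 W
η = P_load / P_source = 2280 / 2405 = 0.9480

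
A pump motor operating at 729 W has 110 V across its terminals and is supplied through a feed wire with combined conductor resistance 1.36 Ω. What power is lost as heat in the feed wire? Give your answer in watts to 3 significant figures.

The feed wire is a series resistance carrying the load current; its dissipation is I²R_line.
I = P / V = 729 / 110 = 6.627 A through the feed wire.
P_line = I² R_line = (6.627)² × 1.36 = 59.73 W

59.7 W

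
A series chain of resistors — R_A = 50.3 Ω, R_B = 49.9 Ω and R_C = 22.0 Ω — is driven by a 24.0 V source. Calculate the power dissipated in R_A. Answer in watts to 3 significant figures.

Every series element carries the same I. Get I from the total resistance, then P = I² × R_A.
R_total = 50.3 + 49.9 + 22.0 = 122.2 Ω
I = V / R_total = 24.0 / 122.2 = 0.1964 A
P_R_A = I² × R_A = (0.1964)² × 50.3 = 1.940 W

1.94 W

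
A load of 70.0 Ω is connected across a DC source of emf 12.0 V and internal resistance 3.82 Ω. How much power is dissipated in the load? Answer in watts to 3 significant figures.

The internal resistance and the load are in series, so the same I flows through both; get I from ε/(r+R), then I²R for the load.
I = ε / (r + R) = 12.0 / (3.82 + 70.0) = 0.1626 A
P_load = I² R = (0.1626)² × 70.0 = 1.850 W

1.85 W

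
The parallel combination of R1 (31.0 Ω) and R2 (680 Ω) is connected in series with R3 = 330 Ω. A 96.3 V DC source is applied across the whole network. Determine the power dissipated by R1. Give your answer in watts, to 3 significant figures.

2.03 W

Collapse the R1‖R2 pair into one equivalent R_p; then R_p and R3 form a series string.
R_p = (31.0×680)/(31.0+680) = 29.65 Ω
R_total = R_p + 330 = 29.65 + 330 = 359.6 Ω
I = V / R_total = 96.3 / 359.6 = 0.2678 A
Voltage across the parallel pair: V_p = I × R_p = 0.2678 × 29.65 = 7.939 V
Use P = V²/R for R1 with V = V_p.
P_R1 = (7.939)² / 31.0 = 2.033 W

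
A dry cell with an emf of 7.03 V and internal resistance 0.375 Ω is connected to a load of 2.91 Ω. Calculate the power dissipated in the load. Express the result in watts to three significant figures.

Load and internal resistance form a series loop — compute the loop current, then the load power via I²R.
I = ε / (r + R) = 7.03 / (0.375 + 2.91) = 2.140 A
P_load = I² R = (2.140)² × 2.91 = 13.33 W

13.3 W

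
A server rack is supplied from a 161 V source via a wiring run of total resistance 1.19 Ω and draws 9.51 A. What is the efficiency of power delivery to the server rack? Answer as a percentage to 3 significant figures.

93.0 %

The wiring run carries the full 9.51 A.
P_line = I² R_line = (9.510)² × 1.19 = 107.6 W
P_source = V I = 161 × 9.510 = 1531 W; P_load = 1423 W
η = P_load / P_source = 1423 / 1531 = 0.9297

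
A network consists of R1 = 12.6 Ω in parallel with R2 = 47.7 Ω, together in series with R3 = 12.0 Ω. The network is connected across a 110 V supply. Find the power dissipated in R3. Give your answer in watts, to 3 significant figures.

301 W

Collapse the R1‖R2 pair into one equivalent R_p; then R_p and R3 form a series string.
R_p = (12.6×47.7)/(12.6+47.7) = 9.967 Ω
R_total = R_p + 12.0 = 9.967 + 12.0 = 21.97 Ω
I = V / R_total = 110 / 21.97 = 5.007 A
All the supply current flows through R3; use P = I²R3.
P_R3 = (5.007)² × 12.0 = 300.9 W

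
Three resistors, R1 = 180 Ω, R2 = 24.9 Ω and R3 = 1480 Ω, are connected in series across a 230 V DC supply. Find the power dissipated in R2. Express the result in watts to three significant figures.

0.464 W

The current is common to all series resistors; compute it, then apply P = I²R for the target.
R_total = 180 + 24.9 + 1480 = 1685 Ω
I = V / R_total = 230 / 1685 = 0.1365 A
P_R2 = I² × R2 = (0.1365)² × 24.9 = 0.4640 W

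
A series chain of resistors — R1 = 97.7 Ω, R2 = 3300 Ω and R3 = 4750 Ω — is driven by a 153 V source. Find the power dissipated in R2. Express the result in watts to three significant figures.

1.16 W

The current is common to all series resistors; compute it, then apply P = I²R for the target.
R_total = 97.7 + 3300 + 4750 = 8148 Ω
I = V / R_total = 153 / 8148 = 0.01878 A
P_R2 = I² × R2 = (0.01878)² × 3300 = 1.164 W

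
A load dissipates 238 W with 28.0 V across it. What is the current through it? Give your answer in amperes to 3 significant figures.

From P = V I = I²R = V²/R, with the two given quantities we get I = P / V.
I = 238 / 28.0 = 8.500 A

8.50 A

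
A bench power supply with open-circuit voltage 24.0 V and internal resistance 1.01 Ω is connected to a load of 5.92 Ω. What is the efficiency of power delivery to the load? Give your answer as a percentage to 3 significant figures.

85.4 %

Both r and R carry the same current, so the power split is just the resistance split: η = R/(R+r).
η = R / (R + r) = 5.92 / (5.92 + 1.01) = 0.8543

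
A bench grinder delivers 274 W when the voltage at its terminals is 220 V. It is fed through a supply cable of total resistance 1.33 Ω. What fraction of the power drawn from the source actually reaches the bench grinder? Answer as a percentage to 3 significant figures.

99.3 %

I = P / V = 274 / 220 = 1.245 A through the supply cable.
P_line = I² R_line = (1.245)² × 1.33 = 2.063 W
P_source = P_load + P_line = 274.0 + 2.063 = 276.1 W
η = P_load / P_source = 274.0 / 276.1 = 0.9925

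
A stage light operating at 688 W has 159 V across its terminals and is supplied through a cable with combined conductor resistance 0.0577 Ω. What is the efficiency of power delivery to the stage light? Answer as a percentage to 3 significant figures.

99.8 %

I = P / V = 688 / 159 = 4.327 A through the cable.
P_line = I² R_line = (4.327)² × 0.0577 = 1.080 W
P_source = P_load + P_line = 688.0 + 1.080 = 689.1 W
η = P_load / P_source = 688.0 / 689.1 = 0.9984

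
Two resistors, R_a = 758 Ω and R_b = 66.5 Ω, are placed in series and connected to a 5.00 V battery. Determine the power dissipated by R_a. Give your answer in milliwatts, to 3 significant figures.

Every series element carries the same I. Get I from the total resistance, then P = I² × R_a.
R_total = 758 + 66.5 = 824.5 Ω
I = V / R_total = 5.00 / 824.5 = 0.006064 A
P_R_a = I² × R_a = (0.006064)² × 758 = 0.02788 W

27.9 mW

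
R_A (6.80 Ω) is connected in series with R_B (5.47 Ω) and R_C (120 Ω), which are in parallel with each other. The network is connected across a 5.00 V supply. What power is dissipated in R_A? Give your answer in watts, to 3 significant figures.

1.17 W

Replace R_B and R_C with their parallel equivalent so the circuit becomes R_A in series with R_p.
R_p = (5.47×120)/(5.47+120) = 5.232 Ω
R_total = 6.80 + 5.232 = 12.03 Ω
I = V / R_total = 5.00 / 12.03 = 0.4156 A
R_A is in the main series path, so its power is I²R_A.
P_R_A = (0.4156)² × 6.80 = 1.174 W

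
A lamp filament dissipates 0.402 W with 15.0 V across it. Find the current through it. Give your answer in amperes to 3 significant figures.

0.0268 A

Inverting the appropriate power form: I = P / V.
I = 0.402 / 15.0 = 0.02680 A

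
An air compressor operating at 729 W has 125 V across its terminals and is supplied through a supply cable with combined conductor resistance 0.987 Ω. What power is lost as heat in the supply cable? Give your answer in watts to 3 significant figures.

33.6 W

Only the current and the line resistance are needed for the I²R loss.
I = P / V = 729 / 125 = 5.832 A through the supply cable.
P_line = I² R_line = (5.832)² × 0.987 = 33.57 W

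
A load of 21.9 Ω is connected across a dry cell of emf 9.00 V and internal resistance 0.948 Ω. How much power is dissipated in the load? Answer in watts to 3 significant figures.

The internal resistance and the load are in series, so the same I flows through both; get I from ε/(r+R), then I²R for the load.
I = ε / (r + R) = 9.00 / (0.948 + 21.9) = 0.3939 A
P_load = I² R = (0.3939)² × 21.9 = 3.398 W

3.40 W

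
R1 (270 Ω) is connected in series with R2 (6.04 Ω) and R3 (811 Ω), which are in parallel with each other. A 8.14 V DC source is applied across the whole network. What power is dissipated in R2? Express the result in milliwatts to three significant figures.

Reduce the parallel pair to R_p first; the network is then a simple series string.
R_p = (6.04×811)/(6.04+811) = 5.995 Ω
R_total = 270 + 5.995 = 276.0 Ω
I = V / R_total = 8.14 / 276.0 = 0.02949 A
Voltage across the parallel pair: V_p = I × R_p = 0.02949 × 5.995 = 0.1768 V
With V_p across R2, its power is V_p²/R2.
P_R2 = (0.1768)² / 6.04 = 0.005177 W

5.18 mW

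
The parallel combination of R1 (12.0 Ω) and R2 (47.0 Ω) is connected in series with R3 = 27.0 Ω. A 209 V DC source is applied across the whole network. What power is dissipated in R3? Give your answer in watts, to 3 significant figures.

Reduce the parallel combination to a single R_p; the circuit then becomes R_p in series with the remaining resistor.
R_p = (12.0×47.0)/(12.0+47.0) = 9.559 Ω
R_total = R_p + 27.0 = 9.559 + 27.0 = 36.56 Ω
I = V / R_total = 209 / 36.56 = 5.717 A
All the supply current flows through R3; use P = I²R3.
P_R3 = (5.717)² × 27.0 = 882.4 W

882 W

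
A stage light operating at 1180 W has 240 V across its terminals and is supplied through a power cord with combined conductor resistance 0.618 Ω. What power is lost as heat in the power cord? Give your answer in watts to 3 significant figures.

The power cord is a series resistance carrying the load current; its dissipation is I²R_line.
I = P / V = 1180 / 240 = 4.917 A through the power cord.
P_line = I² R_line = (4.917)² × 0.618 = 14.94 W

14.9 W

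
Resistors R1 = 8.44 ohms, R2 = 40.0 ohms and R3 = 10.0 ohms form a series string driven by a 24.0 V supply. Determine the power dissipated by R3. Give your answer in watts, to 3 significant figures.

1.69 W

In a series string the same current flows through every resistor — find that current, then P = I²R for the one we want.
R_total = 8.44 + 40.0 + 10.0 = 58.44 Ω
I = V / R_total = 24.0 / 58.44 = 0.4107 A
P_R3 = I² × R3 = (0.4107)² × 10.0 = 1.687 W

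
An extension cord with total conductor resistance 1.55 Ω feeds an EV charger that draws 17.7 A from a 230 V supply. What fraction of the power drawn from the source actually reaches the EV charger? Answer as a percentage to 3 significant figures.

88.1 %

The extension cord carries the full 17.7 A.
P_line = I² R_line = (17.70)² × 1.55 = 485.6 W
P_source = V I = 230 × 17.70 = 4071 W; P_load = 3585 W
η = P_load / P_source = 3585 / 4071 = 0.8807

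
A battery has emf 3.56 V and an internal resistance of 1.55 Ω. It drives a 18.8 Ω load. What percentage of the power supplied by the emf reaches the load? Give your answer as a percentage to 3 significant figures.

The source delivers εI, of which I²R reaches the load and I²r is lost; since I is common, η = R/(R+r).
η = R / (R + r) = 18.8 / (18.8 + 1.55) = 0.9238

92.4 %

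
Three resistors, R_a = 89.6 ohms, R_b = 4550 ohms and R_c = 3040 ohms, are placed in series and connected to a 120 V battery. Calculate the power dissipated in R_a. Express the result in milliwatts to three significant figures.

Every series element carries the same I. Get I from the total resistance, then P = I² × R_a.
R_total = 89.6 + 4550 + 3040 = 7680 Ω
I = V / R_total = 120 / 7680 = 0.01563 A
P_R_a = I² × R_a = (0.01563)² × 89.6 = 0.02188 W

21.9 mW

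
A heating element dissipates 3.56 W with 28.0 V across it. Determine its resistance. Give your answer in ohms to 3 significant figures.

From P = V I = I²R = V²/R, with the two given quantities we get R = V² / P.
R = (28.0)² / 3.56 = 220.2 Ω

220 Ω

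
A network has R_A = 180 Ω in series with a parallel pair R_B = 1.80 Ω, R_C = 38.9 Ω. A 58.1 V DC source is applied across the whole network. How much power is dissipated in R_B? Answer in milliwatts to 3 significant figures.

Collapse R_B‖R_C to a single equivalent, reducing the network to two series elements.
R_p = (1.80×38.9)/(1.80+38.9) = 1.720 Ω
R_total = 180 + 1.720 = 181.7 Ω
I = V / R_total = 58.1 / 181.7 = 0.3197 A
Voltage across the parallel pair: V_p = I × R_p = 0.3197 × 1.720 = 0.5500 V
With V_p across R_B, its power is V_p²/R_B.
P_R_B = (0.5500)² / 1.80 = 0.1681 W

168 mW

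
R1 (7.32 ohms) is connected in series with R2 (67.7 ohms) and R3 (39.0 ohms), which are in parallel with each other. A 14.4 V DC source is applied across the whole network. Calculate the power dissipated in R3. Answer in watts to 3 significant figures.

3.17 W

Collapse R2‖R3 to a single equivalent, reducing the network to two series elements.
R_p = (67.7×39.0)/(67.7+39.0) = 24.75 Ω
R_total = 7.32 + 24.75 = 32.07 Ω
I = V / R_total = 14.4 / 32.07 = 0.4491 A
Voltage across the parallel pair: V_p = I × R_p = 0.4491 × 24.75 = 11.11 V
With V_p across R3, its power is V_p²/R3.
P_R3 = (11.11)² / 39.0 = 3.166 W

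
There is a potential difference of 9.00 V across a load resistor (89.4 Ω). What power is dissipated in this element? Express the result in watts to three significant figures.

0.906 W

We know the drop across the element and its resistance — P = V²/R, one step.
P = (9.00 V)² / 89.4 Ω = 0.9060 W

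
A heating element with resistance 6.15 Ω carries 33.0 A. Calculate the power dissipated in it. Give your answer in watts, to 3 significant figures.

6700 W

Current and resistance are given, so P = I²R is the direct form.
P = (33.00 A)² × 6.15 Ω = 6697 W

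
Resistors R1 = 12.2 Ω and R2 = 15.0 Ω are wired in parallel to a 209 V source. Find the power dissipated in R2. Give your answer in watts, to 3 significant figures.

R2 sits directly across the source, so P = V²/R with V = 209 V.
P_R2 = V² / R2 = (209)² / 15.0 Ω = 2912 W

2910 W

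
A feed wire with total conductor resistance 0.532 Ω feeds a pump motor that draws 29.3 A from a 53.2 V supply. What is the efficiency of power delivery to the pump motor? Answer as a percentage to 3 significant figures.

70.7 %

The feed wire carries the full 29.3 A.
P_line = I² R_line = (29.30)² × 0.532 = 456.7 W
P_source = V I = 53.2 × 29.30 = 1559 W; P_load = 1102 W
η = P_load / P_source = 1102 / 1559 = 0.7070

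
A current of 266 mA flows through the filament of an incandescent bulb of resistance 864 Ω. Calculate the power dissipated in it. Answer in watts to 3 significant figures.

61.1 W

Knowing I and R, the power is just I²R — no need to find V first.
P = (0.2660 A)² × 864 Ω = 61.13 W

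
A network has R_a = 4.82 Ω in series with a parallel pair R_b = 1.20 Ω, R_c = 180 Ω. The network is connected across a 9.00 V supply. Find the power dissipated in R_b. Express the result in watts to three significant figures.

2.65 W

First combine the parallel branches into one equivalent R_p, then R_a + R_p is a series pair.
R_p = (1.20×180)/(1.20+180) = 1.192 Ω
R_total = 4.82 + 1.192 = 6.012 Ω
I = V / R_total = 9.00 / 6.012 = 1.497 A
Voltage across the parallel pair: V_p = I × R_p = 1.497 × 1.192 = 1.784 V
R_b sees V_p directly, so P = V_p² / R_b.
P_R_b = (1.784)² / 1.20 = 2.654 W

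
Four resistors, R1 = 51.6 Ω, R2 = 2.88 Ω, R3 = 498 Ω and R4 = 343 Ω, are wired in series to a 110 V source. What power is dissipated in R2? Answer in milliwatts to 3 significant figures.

43.5 mW

The current is common to all series resistors; compute it, then apply P = I²R for the target.
R_total = 51.6 + 2.88 + 498 + 343 = 895.5 Ω
I = V / R_total = 110 / 895.5 = 0.1228 A
P_R2 = I² × R2 = (0.1228)² × 2.88 = 0.04346 W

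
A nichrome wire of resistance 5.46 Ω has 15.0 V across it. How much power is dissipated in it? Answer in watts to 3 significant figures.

41.2 W

V and R are stated; P = V²/R avoids computing the current.
P = (15.0 V)² / 5.46 Ω = 41.21 W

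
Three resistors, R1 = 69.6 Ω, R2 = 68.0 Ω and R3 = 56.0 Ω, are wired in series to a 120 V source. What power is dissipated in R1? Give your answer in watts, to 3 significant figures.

26.7 W

Every series element carries the same I. Get I from the total resistance, then P = I² × R1.
R_total = 69.6 + 68.0 + 56.0 = 193.6 Ω
I = V / R_total = 120 / 193.6 = 0.6198 A
P_R1 = I² × R1 = (0.6198)² × 69.6 = 26.74 W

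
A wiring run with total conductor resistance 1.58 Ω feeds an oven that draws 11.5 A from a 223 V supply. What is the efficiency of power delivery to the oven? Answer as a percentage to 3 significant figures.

The wiring run carries the full 11.5 A.
P_line = I² R_line = (11.50)² × 1.58 = 209.0 W
P_source = V I = 223 × 11.50 = 2564 W; P_load = 2356 W
η = P_load / P_source = 2356 / 2564 = 0.9185

91.9 %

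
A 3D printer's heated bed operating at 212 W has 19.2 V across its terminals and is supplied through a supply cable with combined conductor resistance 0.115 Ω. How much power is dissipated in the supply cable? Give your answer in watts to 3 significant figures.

14.0 W

The supply cable and load are in series, so the same current flows in both; the loss is I²R_line.
I = P / V = 212 / 19.2 = 11.04 A through the supply cable.
P_line = I² R_line = (11.04)² × 0.115 = 14.02 W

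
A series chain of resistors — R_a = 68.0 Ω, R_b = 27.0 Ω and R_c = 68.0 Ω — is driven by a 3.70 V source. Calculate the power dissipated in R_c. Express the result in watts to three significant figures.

0.0350 W

Since the resistors are in series they all carry the loop current I = V/R_total; the power in any one is I²R.
R_total = 68.0 + 27.0 + 68.0 = 163.0 Ω
I = V / R_total = 3.70 / 163.0 = 0.02270 A
P_R_c = I² × R_c = (0.02270)² × 68.0 = 0.03504 W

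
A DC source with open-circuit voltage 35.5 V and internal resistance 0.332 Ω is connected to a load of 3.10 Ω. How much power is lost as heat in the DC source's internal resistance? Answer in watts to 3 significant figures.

35.5 W

r is in series with the load, so it carries the full circuit current — the loss in it is I²r.
I = ε / (r + R) = 35.5 / (0.332 + 3.10) = 10.34 A
P_int = I² r = (10.34)² × 0.332 = 35.52 W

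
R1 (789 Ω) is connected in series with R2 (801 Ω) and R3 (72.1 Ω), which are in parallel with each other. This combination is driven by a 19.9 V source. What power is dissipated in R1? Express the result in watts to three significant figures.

First combine the parallel branches into one equivalent R_p, then R1 + R_p is a series pair.
R_p = (801×72.1)/(801+72.1) = 66.15 Ω
R_total = 789 + 66.15 = 855.1 Ω
I = V / R_total = 19.9 / 855.1 = 0.02327 A
All the current flows through R1; use P = I²R.
P_R1 = (0.02327)² × 789 = 0.4273 W

0.427 W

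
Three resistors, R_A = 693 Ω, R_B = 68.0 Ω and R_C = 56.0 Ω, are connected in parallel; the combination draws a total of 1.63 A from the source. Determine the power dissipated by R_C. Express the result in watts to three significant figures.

41.0 W

We need the common branch voltage; get it from I_total × R_eq, then P = V²/R for the branch.
1/R_eq = 1/693 + 1/68.0 + 1/56.0 ⇒ R_eq = 29.41 Ω
V = I_total × R_eq = 1.630 × 29.41 = 47.93 V
P_R_C = V² / R_C = (47.93)² / 56.0 = 41.03 W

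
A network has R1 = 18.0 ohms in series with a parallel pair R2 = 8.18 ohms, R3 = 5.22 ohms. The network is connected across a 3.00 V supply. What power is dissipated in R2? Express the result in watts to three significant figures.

Replace R2 and R3 with their parallel equivalent so the circuit becomes R1 in series with R_p.
R_p = (8.18×5.22)/(8.18+5.22) = 3.187 Ω
R_total = 18.0 + 3.187 = 21.19 Ω
I = V / R_total = 3.00 / 21.19 = 0.1416 A
Voltage across the parallel pair: V_p = I × R_p = 0.1416 × 3.187 = 0.4512 V
With V_p across R2, its power is V_p²/R2.
P_R2 = (0.4512)² / 8.18 = 0.02489 W

0.0249 W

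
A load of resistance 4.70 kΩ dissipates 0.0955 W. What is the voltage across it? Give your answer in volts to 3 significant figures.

Rearranging the power relation for the two known quantities gives V = √(P R).
V = √(0.0955 × 4700) = 21.19 V

21.2 V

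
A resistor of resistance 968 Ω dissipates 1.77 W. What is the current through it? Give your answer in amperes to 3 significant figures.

0.0428 A

The two known quantities fix the third via I = √(P / R).
I = √(1.77 / 968) = 0.04276 A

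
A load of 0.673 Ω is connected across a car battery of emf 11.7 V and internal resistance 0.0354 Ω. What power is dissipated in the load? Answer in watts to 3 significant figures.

Load and internal resistance form a series loop — compute the loop current, then the load power via I²R.
I = ε / (r + R) = 11.7 / (0.0354 + 0.673) = 16.52 A
P_load = I² R = (16.52)² × 0.673 = 183.6 W

184 W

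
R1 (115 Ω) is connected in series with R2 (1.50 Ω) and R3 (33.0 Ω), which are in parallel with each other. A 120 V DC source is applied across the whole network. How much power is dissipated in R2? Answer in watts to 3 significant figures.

1.46 W

Collapse R2‖R3 to a single equivalent, reducing the network to two series elements.
R_p = (1.50×33.0)/(1.50+33.0) = 1.435 Ω
R_total = 115 + 1.435 = 116.4 Ω
I = V / R_total = 120 / 116.4 = 1.031 A
Voltage across the parallel pair: V_p = I × R_p = 1.031 × 1.435 = 1.479 V
With V_p across R2, its power is V_p²/R2.
P_R2 = (1.479)² / 1.50 = 1.458 W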